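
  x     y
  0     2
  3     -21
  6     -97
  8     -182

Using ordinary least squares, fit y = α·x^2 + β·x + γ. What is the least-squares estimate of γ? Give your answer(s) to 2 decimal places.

γ = 1.71

AᵀA·[α, β, γ]ᵀ = Aᵀy reads: 5473·α + 755·β + 109·γ = -15329;  755·α + 109·β + 17·γ = -2101;  109·α + 17·β + 4·γ = -298.
(Σx^2·x^2 = 5473, Σx^2·x = 755, Σx^2 = 109, Σx·x = 109, Σx = 17, Σ1 = 4, Σx^2·y = -15329, Σx·y = -2101, Σy = -298.)
Inverting the 3×3 Gram matrix, [α, β, γ]ᵀ = [-2383/762, 1615/762, 652/381]ᵀ.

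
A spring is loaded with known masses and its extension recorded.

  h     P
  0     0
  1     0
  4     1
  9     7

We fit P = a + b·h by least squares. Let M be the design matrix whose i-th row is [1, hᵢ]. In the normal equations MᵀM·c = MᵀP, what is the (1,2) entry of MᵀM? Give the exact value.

14

Row 1 ↔ basis 1, column 2 ↔ basis h, so (MᵀM)_{1,2} = Σᵢ h = (1)·(0) + (1)·(1) + (1)·(4) + (1)·(9) = 14.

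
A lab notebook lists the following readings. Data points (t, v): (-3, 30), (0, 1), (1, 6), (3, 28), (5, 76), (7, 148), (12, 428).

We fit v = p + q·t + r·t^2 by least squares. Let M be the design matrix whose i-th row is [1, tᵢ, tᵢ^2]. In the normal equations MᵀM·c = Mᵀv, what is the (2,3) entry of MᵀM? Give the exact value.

2197

Row 2 ↔ basis t, column 3 ↔ basis t^2, so (MᵀM)_{2,3} = Σᵢ (t)·(t^2) = (-3)·(9) + (0)·(0) + (1)·(1) + (3)·(9) + (5)·(25) + (7)·(49) + (12)·(144) = 2197.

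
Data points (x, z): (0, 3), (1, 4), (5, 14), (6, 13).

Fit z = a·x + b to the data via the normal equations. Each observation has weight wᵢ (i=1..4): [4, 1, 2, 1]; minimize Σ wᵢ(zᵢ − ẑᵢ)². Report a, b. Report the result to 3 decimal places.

AᵀWA·[a, b]ᵀ = AᵀWz reads: 87·a + 17·b = 222;  17·a + 8·b = 57.
(Σwᵢ·x·x = 87, Σwᵢ·x = 17, Σwᵢ·1 = 8, Σwᵢ·x·z = 222, Σwᵢ·z = 57.)
det = 87·8 − 17² = 407.
a = (222·8 − 17·57)/407 = 807/407; b = (87·57 − 17·222)/407 = 1185/407.

a = 1.983, b = 2.912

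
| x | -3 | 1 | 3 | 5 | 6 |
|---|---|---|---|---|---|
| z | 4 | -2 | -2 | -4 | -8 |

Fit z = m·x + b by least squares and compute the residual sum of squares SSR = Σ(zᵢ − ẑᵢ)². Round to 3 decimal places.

SSR = 6.750

The normal equations are: 80·m + 12·b = -88;  12·m + 5·b = -12.
(Σx·x = 80, Σx = 12, Σ1 = 5, Σx·z = -88, Σz = -12.)
Δ = 80·5 − 12² = 256.
m = ((-88)·5 − 12·(-12))/256 = -37/32; b = (80·(-12) − 12·(-88))/256 = 3/8.
Residuals: 5/32, -39/32, 35/32, 45/32, -23/16; SSR = 27/4.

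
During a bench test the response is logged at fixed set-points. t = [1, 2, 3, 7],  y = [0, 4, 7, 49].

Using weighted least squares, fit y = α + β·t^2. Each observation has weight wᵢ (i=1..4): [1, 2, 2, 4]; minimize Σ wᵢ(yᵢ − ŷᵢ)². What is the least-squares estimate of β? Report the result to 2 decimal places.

Normal-equation sums: Σwᵢ·1 = 9, Σwᵢ·t^2 = 223, Σwᵢ·t^2·t^2 = 9799.
Right-hand side: Σwᵢ·y = 218, Σwᵢ·t^2·y = 9762.
Eliminating β: 9799·(row 1) − 223·(row 2) gives 38462·α = 9799·218 − 223·9762 = -40744, so α = -20372/19231.
Then β = (9762 − 223·(-20372/19231))/9799 = 19622/19231.

β = 1.02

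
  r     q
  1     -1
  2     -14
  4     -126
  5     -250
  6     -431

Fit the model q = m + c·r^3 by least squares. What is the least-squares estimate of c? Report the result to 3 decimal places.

c = -2.004

Entries of XᵀX: Σ1 = 5, Σr^3 = 414, Σr^3·r^3 = 66442.
And Σq = -822, Σr^3·q = -132523.
XᵀX·[m, c]ᵀ = Xᵀq becomes [[5, 414]; [414, 66442]]·[m, c]ᵀ = [-822, -132523]ᵀ.
det = 5·66442 − 414² = 160814.
m = ((-822)·66442 − 414·(-132523))/160814 = 124599/80407; c = (5·(-132523) − 414·(-822))/160814 = -322307/160814.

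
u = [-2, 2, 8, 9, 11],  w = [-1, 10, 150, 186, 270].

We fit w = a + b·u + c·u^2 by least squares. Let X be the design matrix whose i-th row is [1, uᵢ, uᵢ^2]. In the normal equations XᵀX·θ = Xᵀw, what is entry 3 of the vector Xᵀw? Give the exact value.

Entry 3 ↔ basis u^2, so (Xᵀw)_{3} = Σᵢ (u^2)·wᵢ = (4)·(-1) + (4)·(10) + (64)·(150) + (81)·(186) + (121)·(270) = 57372.

57372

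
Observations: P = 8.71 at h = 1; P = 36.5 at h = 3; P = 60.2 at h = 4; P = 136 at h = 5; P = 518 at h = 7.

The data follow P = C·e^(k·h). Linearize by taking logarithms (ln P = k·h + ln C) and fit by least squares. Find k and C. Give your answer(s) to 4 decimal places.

k = 0.6786, C = 4.4373

Taking logs, ln P = k·h + ln C, so regress ln P on h.
Σh = 20.0000, Σ(h)² = 100.0000, Σln P = 21.0221, Σh·ln P = 97.6602.
Normal system: [[100.0000, 20.0000]; [20.0000, 5]]·[k, ln C]ᵀ = [97.6602, 21.0221]ᵀ.
Δ = 100.0000·5 − (20.0000)² = 100.0000; k = (97.6602·5 − 20.0000·21.0221)/100.0000 = 0.67859, ln C = (100.0000·21.0221 − 20.0000·97.6602)/100.0000 = 1.49005, so C = exp(1.49005) = 4.43730.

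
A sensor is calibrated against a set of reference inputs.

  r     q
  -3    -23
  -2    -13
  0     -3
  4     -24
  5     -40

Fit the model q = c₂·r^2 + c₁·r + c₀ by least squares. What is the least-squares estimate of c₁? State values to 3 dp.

Entries of XᵀX: Σr^2·r^2 = 978, Σr^2·r = 154, Σr^2 = 54, Σr·r = 54, Σr = 4, Σ1 = 5.
Right-hand side: Σr^2·q = -1643, Σr·q = -201, Σq = -103.
So XᵀX·[c₂, c₁, c₀]ᵀ = Xᵀq: [[978, 154, 54]; [154, 54, 4]; [54, 4, 5]]·[c₂, c₁, c₀]ᵀ = [-1643, -201, -103]ᵀ.
Solving the 3×3 system (Gaussian elimination) gives c₂ = -17267/9724, c₁ = 14959/9724, c₀ = -12899/4862.

c₁ = 1.538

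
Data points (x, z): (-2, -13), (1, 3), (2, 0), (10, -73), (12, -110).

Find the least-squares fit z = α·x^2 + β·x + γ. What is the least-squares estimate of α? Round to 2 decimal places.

AᵀA·[α, β, γ]ᵀ = Aᵀz reads: 30769·α + 2729·β + 253·γ = -23189;  2729·α + 253·β + 23·γ = -2021;  253·α + 23·β + 5·γ = -193.
(Σx^2·x^2 = 30769, Σx^2·x = 2729, Σx^2 = 253, Σx·x = 253, Σx = 23, Σ1 = 5, Σx^2·z = -23189, Σx·z = -2021, Σz = -193.)
Inverting the 3×3 Gram matrix, [α, β, γ]ᵀ = [-252763/243651, 811952/243651, -116700/81217]ᵀ.

α = -1.04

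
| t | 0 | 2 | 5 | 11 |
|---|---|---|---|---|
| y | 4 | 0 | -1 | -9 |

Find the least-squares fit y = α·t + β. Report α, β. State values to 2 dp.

α = -1.12, β = 3.52

AᵀA·[α, β]ᵀ = Aᵀy reads: 150·α + 18·β = -104;  18·α + 4·β = -6.
Δ = 150·4 − 18² = 276.
α = ((-104)·4 − 18·(-6))/276 = -77/69; β = (150·(-6) − 18·(-104))/276 = 81/23.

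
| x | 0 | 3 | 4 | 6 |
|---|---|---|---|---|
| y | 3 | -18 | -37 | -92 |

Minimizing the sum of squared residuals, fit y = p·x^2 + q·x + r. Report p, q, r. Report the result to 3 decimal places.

Compute the Gram sums: Σx^2·x^2 = 1633, Σx^2·x = 307, Σx^2 = 61, Σx·x = 61, Σx = 13, Σ1 = 4.
Right-hand side: Σx^2·y = -4066, Σx·y = -754, Σy = -144.
Solving the 3×3 system (Gaussian elimination) gives p = -44/15, q = 44/25, r = 226/75.

p = -2.933, q = 1.760, r = 3.013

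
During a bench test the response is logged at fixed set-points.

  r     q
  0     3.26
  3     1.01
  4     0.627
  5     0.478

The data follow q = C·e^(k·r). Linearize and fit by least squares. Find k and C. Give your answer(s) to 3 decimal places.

k = -0.392, C = 3.231

With ln qᵢ as the transformed response and rᵢ as the regressor:
Σr = 12.0000, Σ(r)² = 50.0000, Σln q = -0.0133, Σr·ln q = -5.5281.
Equations: 50.0000·k + 12.0000·ln C = -5.5281;  12.0000·k + 4·ln C = -0.0133.
Solving (det = 56.0000): k = -0.39202, ln C = 1.17274, so C = exp(1.17274) = 3.23084.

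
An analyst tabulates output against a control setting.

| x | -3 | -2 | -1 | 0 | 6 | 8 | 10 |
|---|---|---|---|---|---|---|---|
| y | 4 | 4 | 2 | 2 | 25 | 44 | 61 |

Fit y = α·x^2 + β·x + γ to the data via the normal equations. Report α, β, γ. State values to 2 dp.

Forming AᵀA = [[15490, 1692, 214]; [1692, 214, 18]; [214, 18, 7]] and Aᵀy = [9870, 1090, 142]ᵀ gives AᵀA·[α, β, γ]ᵀ = Aᵀy.
Solving the 3×3 system (Gaussian elimination) gives α = 174455/345009, β = 101173/115003, γ = 884938/345009.

α = 0.51, β = 0.88, γ = 2.56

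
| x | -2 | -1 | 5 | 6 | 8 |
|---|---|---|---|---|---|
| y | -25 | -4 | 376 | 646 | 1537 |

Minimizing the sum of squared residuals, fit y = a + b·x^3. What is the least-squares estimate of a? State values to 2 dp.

a = -0.91

From the data, Σ1 = 5, Σx^3 = 844, Σx^3·x^3 = 324490.
For Aᵀy: Σy = 2530, Σx^3·y = 973684.
det = 5·324490 − 844² = 910114.
a = (2530·324490 − 844·973684)/910114 = -414798/455057; b = (5·973684 − 844·2530)/910114 = 1366550/455057.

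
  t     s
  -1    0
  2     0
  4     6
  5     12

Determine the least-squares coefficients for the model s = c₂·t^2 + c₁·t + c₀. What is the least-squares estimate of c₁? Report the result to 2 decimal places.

Sums needed: Σt^2·t^2 = 898, Σt^2·t = 196, Σt^2 = 46, Σt·t = 46, Σt = 10, Σ1 = 4.
And Σt^2·s = 396, Σt·s = 84, Σs = 18.
Solving the 3×3 system (Gaussian elimination) gives c₂ = 15/22, c₁ = -17/22, c₀ = -31/22.

c₁ = -0.77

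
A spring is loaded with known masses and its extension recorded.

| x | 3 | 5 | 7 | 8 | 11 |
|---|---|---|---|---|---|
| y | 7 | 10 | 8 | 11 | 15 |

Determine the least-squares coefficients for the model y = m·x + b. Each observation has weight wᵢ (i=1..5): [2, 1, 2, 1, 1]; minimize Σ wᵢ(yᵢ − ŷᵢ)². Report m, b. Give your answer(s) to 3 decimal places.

With design matrix A, AᵀWA = [[326, 44]; [44, 7]] and AᵀWy = [457, 66]ᵀ.
det = 326·7 − 44² = 346.
m = (457·7 − 44·66)/346 = 295/346; b = (326·66 − 44·457)/346 = 704/173.

m = 0.853, b = 4.069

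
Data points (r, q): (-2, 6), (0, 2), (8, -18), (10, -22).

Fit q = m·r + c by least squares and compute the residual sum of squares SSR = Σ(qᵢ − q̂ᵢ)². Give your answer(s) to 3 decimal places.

With design matrix M, MᵀM = [[168, 16]; [16, 4]] and Mᵀq = [-376, -32]ᵀ.
Δ = 168·4 − 16² = 416.
m = ((-376)·4 − 16·(-32))/416 = -31/13; c = (168·(-32) − 16·(-376))/416 = 20/13.
Residuals: -4/13, 6/13, -6/13, 4/13; SSR = 8/13.

SSR = 0.615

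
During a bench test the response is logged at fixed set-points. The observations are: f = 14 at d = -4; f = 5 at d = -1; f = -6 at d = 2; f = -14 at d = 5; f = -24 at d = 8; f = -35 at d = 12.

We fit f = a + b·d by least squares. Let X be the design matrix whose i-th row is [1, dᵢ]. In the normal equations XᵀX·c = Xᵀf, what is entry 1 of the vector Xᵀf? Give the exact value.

-60

Entry 1 ↔ basis 1, so (Xᵀf)_{1} = Σᵢ fᵢ = (1)·(14) + (1)·(5) + (1)·(-6) + (1)·(-14) + (1)·(-24) + (1)·(-35) = -60.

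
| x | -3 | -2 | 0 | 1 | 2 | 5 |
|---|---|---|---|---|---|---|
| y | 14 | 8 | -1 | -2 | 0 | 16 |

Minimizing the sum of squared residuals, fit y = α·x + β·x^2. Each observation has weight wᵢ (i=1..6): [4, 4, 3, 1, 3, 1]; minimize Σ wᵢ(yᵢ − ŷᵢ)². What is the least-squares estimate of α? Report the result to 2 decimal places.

From the data, Σwᵢ·x·x = 90, Σwᵢ·x·x^2 = 10, Σwᵢ·x^2·x^2 = 1062.
For AᵀWy: Σwᵢ·x·y = -154, Σwᵢ·x^2·y = 1030.
AᵀWA·[α, β]ᵀ = AᵀWy becomes [[90, 10]; [10, 1062]]·[α, β]ᵀ = [-154, 1030]ᵀ.
Determinant 90·1062 − 10² = 95480.
α = ((-154)·1062 − 10·1030)/95480 = -701/385; β = (90·1030 − 10·(-154))/95480 = 76/77.

α = -1.82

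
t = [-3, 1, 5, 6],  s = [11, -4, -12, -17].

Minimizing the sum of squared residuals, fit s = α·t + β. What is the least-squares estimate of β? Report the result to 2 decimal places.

β = 1.13

Normal-equation sums: Σt·t = 71, Σt = 9, Σ1 = 4.
For Mᵀs: Σt·s = -199, Σs = -22.
Eliminating β: 4·(row 1) − 9·(row 2) gives 203·α = 4·(-199) − 9·(-22) = -598, so α = -598/203.
Then β = ((-22) − 9·(-598/203))/4 = 229/203.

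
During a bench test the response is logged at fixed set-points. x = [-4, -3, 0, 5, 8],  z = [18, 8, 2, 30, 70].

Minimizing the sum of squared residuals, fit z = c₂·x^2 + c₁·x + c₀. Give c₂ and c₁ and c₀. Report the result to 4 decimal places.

c₂ = 1.0187, c₁ = 0.4079, c₀ = 1.8850

The normal equations are: 5058·c₂ + 546·c₁ + 114·c₀ = 5590;  546·c₂ + 114·c₁ + 6·c₀ = 614;  114·c₂ + 6·c₁ + 5·c₀ = 128.
Row-reducing yields c₂ = 10097/9912, c₁ = 4043/9912, c₀ = 1557/826.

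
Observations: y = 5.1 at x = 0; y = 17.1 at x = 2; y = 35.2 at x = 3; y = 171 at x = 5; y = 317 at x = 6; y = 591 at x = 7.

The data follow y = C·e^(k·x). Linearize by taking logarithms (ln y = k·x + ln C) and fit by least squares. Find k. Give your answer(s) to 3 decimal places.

Linearized form: ln y = k·x + ln C. From the 6 transformed points,
Σx = 23.0000, Σ(x)² = 123.0000, Σln y = 25.3117, Σx·ln y = 121.2957.
Normal system: [[123.0000, 23.0000]; [23.0000, 6]]·[k, ln C]ᵀ = [121.2957, 25.3117]ᵀ.
Solving (det = 209.0000): k = 0.69667, ln C = 1.54805.

k = 0.697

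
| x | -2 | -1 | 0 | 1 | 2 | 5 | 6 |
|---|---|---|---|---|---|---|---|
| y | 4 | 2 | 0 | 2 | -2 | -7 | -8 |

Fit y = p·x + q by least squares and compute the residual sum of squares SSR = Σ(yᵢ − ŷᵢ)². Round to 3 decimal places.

The normal system AᵀA·[p, q]ᵀ = Aᵀy is [[71, 11]; [11, 7]]·[p, q]ᵀ = [-95, -9]ᵀ.
Δ = 71·7 − 11² = 376.
p = ((-95)·7 − 11·(-9))/376 = -283/188; q = (71·(-9) − 11·(-95))/376 = 203/188.
Residuals: -17/188, -55/94, -203/188, 114/47, -13/188, -26/47, -9/188; SSR = 725/94.

SSR = 7.713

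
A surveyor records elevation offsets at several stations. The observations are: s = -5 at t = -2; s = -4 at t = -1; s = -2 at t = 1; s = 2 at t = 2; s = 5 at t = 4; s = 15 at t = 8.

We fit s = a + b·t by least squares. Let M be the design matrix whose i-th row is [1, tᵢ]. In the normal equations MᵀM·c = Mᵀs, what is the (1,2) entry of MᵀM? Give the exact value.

12

Row 1 ↔ basis 1, column 2 ↔ basis t, so (MᵀM)_{1,2} = Σᵢ t = (1)·(-2) + (1)·(-1) + (1)·(1) + (1)·(2) + (1)·(4) + (1)·(8) = 12.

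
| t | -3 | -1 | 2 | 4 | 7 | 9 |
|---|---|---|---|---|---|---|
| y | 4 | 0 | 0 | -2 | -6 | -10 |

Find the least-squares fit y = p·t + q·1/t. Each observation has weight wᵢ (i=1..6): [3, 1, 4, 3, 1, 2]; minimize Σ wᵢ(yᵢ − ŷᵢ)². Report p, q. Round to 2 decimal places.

p = -1.04, q = 2.32

From the data, Σwᵢ·t·t = 303, Σwᵢ·t·1/t = 14, Σwᵢ·1/t·1/t = 162947/63504.
Right-hand side: Σwᵢ·t·y = -282, Σwᵢ·1/t·y = -1081/126.
AᵀWA·[p, q]ᵀ = AᵀWy becomes [[303, 14]; [14, 162947/63504]]·[p, q]ᵀ = [-282, -1081/126]ᵀ.
Eliminating q: (162947/63504)·(row 1) − 14·(row 2) gives (12308719/21168)·p = (162947/63504)·(-282) − 14·(-1081/126) = -6387253/10584, so p = -12774506/12308719.
Then q = ((-1081/126) − 14·(-12774506/12308719))/(162947/63504) = 28544040/12308719.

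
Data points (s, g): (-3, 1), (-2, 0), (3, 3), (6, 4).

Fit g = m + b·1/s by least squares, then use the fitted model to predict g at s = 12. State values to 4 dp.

Normal-equation sums: Σ1 = 4, Σ1/s = -1/3, Σ1/s·1/s = 1/2.
Right-hand side: Σg = 8, Σ1/s·g = 4/3.
So AᵀA·[m, b]ᵀ = Aᵀg: [[4, -1/3]; [-1/3, 1/2]]·[m, b]ᵀ = [8, 4/3]ᵀ.
Eliminating b: (1/2)·(row 1) − (-1/3)·(row 2) gives (17/9)·m = (1/2)·8 − (-1/3)·(4/3) = 40/9, so m = 40/17.
Then b = ((4/3) − (-1/3)·(40/17))/(1/2) = 72/17.
At s = 12: ĝ = (40/17)·(1) + (72/17)·(1/12) = 46/17.

ĝ = 2.7059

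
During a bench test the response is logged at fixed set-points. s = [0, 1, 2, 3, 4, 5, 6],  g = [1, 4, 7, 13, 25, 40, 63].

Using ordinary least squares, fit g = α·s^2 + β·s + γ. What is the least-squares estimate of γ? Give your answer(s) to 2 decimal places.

Entries of XᵀX: Σs^2·s^2 = 2275, Σs^2·s = 441, Σs^2 = 91, Σs·s = 91, Σs = 21, Σ1 = 7.
For Xᵀg: Σs^2·g = 3817, Σs·g = 735, Σg = 153.
Row-reducing yields α = 43/21, β = -17/7, γ = 53/21.

γ = 2.52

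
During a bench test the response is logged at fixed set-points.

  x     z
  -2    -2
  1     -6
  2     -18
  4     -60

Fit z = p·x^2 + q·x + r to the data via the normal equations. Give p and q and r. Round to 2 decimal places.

The normal equations are: 289·p + 65·q + 25·r = -1046;  65·p + 25·q + 5·r = -278;  25·p + 5·q + 4·r = -86.
(Σx^2·x^2 = 289, Σx^2·x = 65, Σx^2 = 25, Σx·x = 25, Σx = 5, Σ1 = 4, Σx^2·z = -1046, Σx·z = -278, Σz = -86.)
Inverting the 3×3 Gram matrix, [p, q, r]ᵀ = [-14/5, -304/75, 16/15]ᵀ.

p = -2.80, q = -4.05, r = 1.07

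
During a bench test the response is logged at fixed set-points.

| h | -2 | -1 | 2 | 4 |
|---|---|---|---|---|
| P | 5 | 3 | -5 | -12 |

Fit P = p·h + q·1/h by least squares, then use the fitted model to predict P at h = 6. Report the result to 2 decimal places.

The normal system XᵀX·[p, q]ᵀ = XᵀP is [[25, 4]; [4, 25/16]]·[p, q]ᵀ = [-71, -11]ᵀ.
Determinant 25·(25/16) − 4² = 369/16.
p = ((-71)·(25/16) − 4·(-11))/(369/16) = -119/41; q = (25·(-11) − 4·(-71))/(369/16) = 16/41.
At h = 6: P̂ = (-119/41)·(6) + (16/41)·(1/6) = -2134/123.

P̂ = -17.35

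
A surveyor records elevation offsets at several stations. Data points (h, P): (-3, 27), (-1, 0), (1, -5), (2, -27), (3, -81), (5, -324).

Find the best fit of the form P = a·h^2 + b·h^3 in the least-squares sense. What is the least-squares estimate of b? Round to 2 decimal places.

b = -2.00

Normal-equation sums: Σh^2·h^2 = 805, Σh^2·h^3 = 3157, Σh^3·h^3 = 17149.
Right-hand side: Σh^2·P = -8699, Σh^3·P = -43637.
XᵀX·[a, b]ᵀ = XᵀP becomes [[805, 3157]; [3157, 17149]]·[a, b]ᵀ = [-8699, -43637]ᵀ.
Eliminating b: 17149·(row 1) − 3157·(row 2) gives 3838296·a = 17149·(-8699) − 3157·(-43637) = -11417142, so a = -172987/58156.
Then b = ((-43637) − 3157·(-172987/58156))/17149 = -16591/8308.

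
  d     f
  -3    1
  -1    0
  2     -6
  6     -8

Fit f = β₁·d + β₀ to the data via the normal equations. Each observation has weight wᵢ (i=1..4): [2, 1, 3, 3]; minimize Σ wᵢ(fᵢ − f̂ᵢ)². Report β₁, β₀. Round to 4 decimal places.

Entries of MᵀWM: Σwᵢ·d·d = 139, Σwᵢ·d = 17, Σwᵢ·1 = 9.
And Σwᵢ·d·f = -186, Σwᵢ·f = -40.
Normal equations: [[139, 17]; [17, 9]]·[β₁, β₀]ᵀ = [-186, -40]ᵀ.
Eliminating β₀: 9·(row 1) − 17·(row 2) gives 962·β₁ = 9·(-186) − 17·(-40) = -994, so β₁ = -497/481.
Then β₀ = ((-40) − 17·(-497/481))/9 = -1199/481.

β₁ = -1.0333, β₀ = -2.4927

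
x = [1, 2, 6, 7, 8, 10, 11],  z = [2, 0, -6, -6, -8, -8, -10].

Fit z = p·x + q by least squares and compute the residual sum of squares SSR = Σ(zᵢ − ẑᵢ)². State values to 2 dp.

Normal-equation sums: Σx·x = 375, Σx = 45, Σ1 = 7.
Right-hand side: Σx·z = -330, Σz = -36.
AᵀA·[p, q]ᵀ = Aᵀz becomes [[375, 45]; [45, 7]]·[p, q]ᵀ = [-330, -36]ᵀ.
Δ = 375·7 − 45² = 600.
p = ((-330)·7 − 45·(-36))/600 = -23/20; q = (375·(-36) − 45·(-330))/600 = 9/4.
Residuals: 9/10, 1/20, -27/20, -1/5, -21/20, 5/4, 2/5; SSR = 11/2.

SSR = 5.50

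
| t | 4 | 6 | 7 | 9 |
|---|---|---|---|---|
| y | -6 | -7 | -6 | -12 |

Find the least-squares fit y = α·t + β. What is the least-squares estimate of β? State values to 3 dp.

β = -0.500

XᵀX·[α, β]ᵀ = Xᵀy reads: 182·α + 26·β = -216;  26·α + 4·β = -31.
(Σt·t = 182, Σt = 26, Σ1 = 4, Σt·y = -216, Σy = -31.)
Eliminating β: 4·(row 1) − 26·(row 2) gives 52·α = 4·(-216) − 26·(-31) = -58, so α = -29/26.
Then β = ((-31) − 26·(-29/26))/4 = -1/2.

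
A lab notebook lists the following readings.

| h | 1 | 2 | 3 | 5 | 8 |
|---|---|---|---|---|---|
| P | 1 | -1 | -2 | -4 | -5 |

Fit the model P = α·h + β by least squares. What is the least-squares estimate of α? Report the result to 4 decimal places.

α = -0.8182

Normal-equation sums: Σh·h = 103, Σh = 19, Σ1 = 5.
And Σh·P = -67, ΣP = -11.
XᵀX·[α, β]ᵀ = XᵀP becomes [[103, 19]; [19, 5]]·[α, β]ᵀ = [-67, -11]ᵀ.
det = 103·5 − 19² = 154.
α = ((-67)·5 − 19·(-11))/154 = -9/11; β = (103·(-11) − 19·(-67))/154 = 10/11.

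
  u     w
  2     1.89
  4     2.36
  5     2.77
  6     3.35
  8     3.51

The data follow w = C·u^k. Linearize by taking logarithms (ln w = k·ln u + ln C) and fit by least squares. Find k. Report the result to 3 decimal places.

Taking logs, ln w = k·ln u + ln C, so regress ln w on ln u.
Over the data: Σln u = 7.5601, Σ(ln u)² = 12.5270, Σln w = 4.9787, Σln u·ln w = 8.0485.
Normal system: [[12.5270, 7.5601]; [7.5601, 5]]·[k, ln C]ᵀ = [8.0485, 4.9787]ᵀ.
Solving (det = 5.4804): k = 0.47506, ln C = 0.27743.

k = 0.475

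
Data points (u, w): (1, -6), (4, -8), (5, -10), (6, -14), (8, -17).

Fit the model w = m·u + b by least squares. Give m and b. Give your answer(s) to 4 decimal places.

m = -1.6418, b = -3.1194

Setting ∂/∂m … = 0 gives: 142·m + 24·b = -308;  24·m + 5·b = -55.
(Σu·u = 142, Σu = 24, Σ1 = 5, Σu·w = -308, Σw = -55.)
det = 142·5 − 24² = 134.
m = ((-308)·5 − 24·(-55))/134 = -110/67; b = (142·(-55) − 24·(-308))/134 = -209/67.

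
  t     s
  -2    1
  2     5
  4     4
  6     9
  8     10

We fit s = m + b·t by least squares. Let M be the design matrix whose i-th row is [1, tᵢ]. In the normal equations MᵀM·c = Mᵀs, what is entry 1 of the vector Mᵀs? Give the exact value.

Entry 1 ↔ basis 1, so (Mᵀs)_{1} = Σᵢ sᵢ = (1)·(1) + (1)·(5) + (1)·(4) + (1)·(9) + (1)·(10) = 29.

29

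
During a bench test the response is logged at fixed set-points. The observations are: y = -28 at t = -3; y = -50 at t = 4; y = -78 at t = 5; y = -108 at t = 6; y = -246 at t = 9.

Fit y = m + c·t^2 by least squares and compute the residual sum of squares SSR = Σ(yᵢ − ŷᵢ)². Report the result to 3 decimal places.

SSR = 5.748

Entries of MᵀM: Σ1 = 5, Σt^2 = 167, Σt^2·t^2 = 8819.
And Σy = -510, Σt^2·y = -26816.
Determinant 5·8819 − 167² = 16206.
m = ((-510)·8819 − 167·(-26816))/16206 = -133/111; c = (5·(-26816) − 167·(-510))/16206 = -335/111.
Residuals: 40/111, -19/37, -50/37, 205/111, -38/111; SSR = 638/111.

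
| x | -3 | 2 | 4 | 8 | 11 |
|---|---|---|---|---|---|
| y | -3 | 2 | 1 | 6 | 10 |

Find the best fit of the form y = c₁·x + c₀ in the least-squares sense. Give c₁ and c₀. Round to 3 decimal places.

c₁ = 0.892, c₀ = -0.727

Forming AᵀA = [[214, 22]; [22, 5]] and Aᵀy = [175, 16]ᵀ gives AᵀA·[c₁, c₀]ᵀ = Aᵀy.
Δ = 214·5 − 22² = 586.
c₁ = (175·5 − 22·16)/586 = 523/586; c₀ = (214·16 − 22·175)/586 = -213/293.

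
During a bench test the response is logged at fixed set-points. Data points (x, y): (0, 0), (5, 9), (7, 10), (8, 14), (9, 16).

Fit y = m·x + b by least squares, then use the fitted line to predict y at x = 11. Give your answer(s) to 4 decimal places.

ŷ = 18.6850

With design matrix M, MᵀM = [[219, 29]; [29, 5]] and Mᵀy = [371, 49]ᵀ.
det = 219·5 − 29² = 254.
m = (371·5 − 29·49)/254 = 217/127; b = (219·49 − 29·371)/254 = -14/127.
At x = 11: ŷ = (217/127)·(11) + (-14/127)·(1) = 2373/127.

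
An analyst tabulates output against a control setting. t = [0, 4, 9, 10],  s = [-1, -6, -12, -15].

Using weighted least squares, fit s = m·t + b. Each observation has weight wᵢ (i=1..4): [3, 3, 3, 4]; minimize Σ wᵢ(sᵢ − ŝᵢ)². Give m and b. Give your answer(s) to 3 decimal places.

With design matrix M, MᵀWM = [[691, 79]; [79, 13]] and MᵀWs = [-996, -117]ᵀ.
det = 691·13 − 79² = 2742.
m = ((-996)·13 − 79·(-117))/2742 = -1235/914; b = (691·(-117) − 79·(-996))/2742 = -721/914.

m = -1.351, b = -0.789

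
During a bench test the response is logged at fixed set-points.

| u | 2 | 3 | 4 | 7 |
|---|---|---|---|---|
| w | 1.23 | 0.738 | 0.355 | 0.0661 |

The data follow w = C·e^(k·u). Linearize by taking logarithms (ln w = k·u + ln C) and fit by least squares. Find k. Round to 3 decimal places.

With ln wᵢ as the transformed response and uᵢ as the regressor:
Σu = 16.0000, Σ(u)² = 78.0000, Σln w = -3.8490, Σu·ln w = -23.6561.
Normal system: [[78.0000, 16.0000]; [16.0000, 4]]·[k, ln C]ᵀ = [-23.6561, -3.8490]ᵀ.
Δ = 78.0000·4 − (16.0000)² = 56.0000; k = (-23.6561·4 − 16.0000·-3.8490)/56.0000 = -0.59000, ln C = (78.0000·-3.8490 − 16.0000·-23.6561)/56.0000 = 1.39774.

k = -0.590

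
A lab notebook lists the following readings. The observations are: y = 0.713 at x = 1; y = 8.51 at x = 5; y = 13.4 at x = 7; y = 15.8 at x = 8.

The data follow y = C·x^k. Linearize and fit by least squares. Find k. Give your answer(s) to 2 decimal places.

Let Y = ln y. Fitting Y = k·ln x + ln C by least squares:
Σln x = 5.6348, Σ(ln x)² = 10.7009, Σln y = 7.1582, Σln x·ln y = 14.2356.
Equations: 10.7009·k + 5.6348·ln C = 14.2356;  5.6348·k + 4·ln C = 7.1582.
Δ = 10.7009·4 − (5.6348)² = 11.0529; k = (14.2356·4 − 5.6348·7.1582)/11.0529 = 1.50253, ln C = (10.7009·7.1582 − 5.6348·14.2356)/11.0529 = -0.32705.

k = 1.50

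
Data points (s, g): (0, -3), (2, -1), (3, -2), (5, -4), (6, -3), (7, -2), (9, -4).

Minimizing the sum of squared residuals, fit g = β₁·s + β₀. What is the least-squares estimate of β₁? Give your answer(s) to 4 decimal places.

Compute the Gram sums: Σs·s = 204, Σs = 32, Σ1 = 7.
Right-hand side: Σs·g = -96, Σg = -19.
Normal equations: [[204, 32]; [32, 7]]·[β₁, β₀]ᵀ = [-96, -19]ᵀ.
Eliminating β₀: 7·(row 1) − 32·(row 2) gives 404·β₁ = 7·(-96) − 32·(-19) = -64, so β₁ = -16/101.
Then β₀ = ((-19) − 32·(-16/101))/7 = -201/101.

β₁ = -0.1584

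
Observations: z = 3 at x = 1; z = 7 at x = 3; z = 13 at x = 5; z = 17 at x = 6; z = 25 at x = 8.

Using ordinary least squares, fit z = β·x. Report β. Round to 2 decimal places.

β = 2.90

Forming MᵀM = [[135]] and Mᵀz = [391]ᵀ gives MᵀM·[β]ᵀ = Mᵀz.
Hence β = 391 / 135 ≈ 2.8963.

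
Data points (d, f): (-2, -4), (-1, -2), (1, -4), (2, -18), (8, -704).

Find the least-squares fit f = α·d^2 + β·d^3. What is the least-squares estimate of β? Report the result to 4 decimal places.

β = -1.0207

Normal-equation sums: Σd^2·d^2 = 4130, Σd^2·d^3 = 32768, Σd^3·d^3 = 262274.
And Σd^2·f = -45150, Σd^3·f = -360562.
Δ = 4130·262274 − 32768² = 9449796.
α = ((-45150)·262274 − 32768·(-360562))/9449796 = -6693871/2362449; β = (4130·(-360562) − 32768·(-45150))/9449796 = -2411465/2362449.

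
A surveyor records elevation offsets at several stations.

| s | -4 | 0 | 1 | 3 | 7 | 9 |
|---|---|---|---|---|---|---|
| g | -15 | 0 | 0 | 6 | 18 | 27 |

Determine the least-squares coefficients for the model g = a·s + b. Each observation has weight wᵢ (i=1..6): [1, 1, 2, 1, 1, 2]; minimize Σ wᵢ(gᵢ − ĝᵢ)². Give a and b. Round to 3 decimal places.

Entries of MᵀWM: Σwᵢ·s·s = 238, Σwᵢ·s = 26, Σwᵢ·1 = 8.
For MᵀWg: Σwᵢ·s·g = 690, Σwᵢ·g = 63.
Normal equations: [[238, 26]; [26, 8]]·[a, b]ᵀ = [690, 63]ᵀ.
Eliminating b: 8·(row 1) − 26·(row 2) gives 1228·a = 8·690 − 26·63 = 3882, so a = 1941/614.
Then b = (63 − 26·(1941/614))/8 = -1473/614.

a = 3.161, b = -2.399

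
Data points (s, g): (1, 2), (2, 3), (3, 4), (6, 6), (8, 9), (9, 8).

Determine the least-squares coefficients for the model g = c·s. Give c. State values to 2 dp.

c = 1.03

Normal-equation sums: Σs·s = 195.
Moment sums: Σs·g = 200.
So MᵀM·[c]ᵀ = Mᵀg: [[195]]·[c]ᵀ = [200]ᵀ.
Hence c = 200 / 195 ≈ 1.02564.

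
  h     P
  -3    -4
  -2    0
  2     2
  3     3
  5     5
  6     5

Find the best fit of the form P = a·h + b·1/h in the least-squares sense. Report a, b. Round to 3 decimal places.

a = 0.984, b = -0.932

Sums needed: Σh·h = 87, Σh·1/h = 6, Σ1/h·1/h = 79/100.
For XᵀP: Σh·P = 80, Σ1/h·P = 31/6.
det = 87·(79/100) − 6² = 3273/100.
a = (80·(79/100) − 6·(31/6))/(3273/100) = 3220/3273; b = (87·(31/6) − 6·80)/(3273/100) = -3050/3273.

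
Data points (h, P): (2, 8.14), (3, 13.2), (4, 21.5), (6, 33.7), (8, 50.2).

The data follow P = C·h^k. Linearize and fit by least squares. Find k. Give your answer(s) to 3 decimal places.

Taking logs, ln P = k·ln h + ln C, so regress ln P on ln h.
Over the data: Σln h = 7.0493, Σ(ln h)² = 11.1437, Σln P = 15.1786, Σln h·ln P = 22.9869.
Normal system: [[11.1437, 7.0493]; [7.0493, 5]]·[k, ln C]ᵀ = [22.9869, 15.1786]ᵀ.
Solving (det = 6.0265): k = 1.31700, ln C = 1.17894.

k = 1.317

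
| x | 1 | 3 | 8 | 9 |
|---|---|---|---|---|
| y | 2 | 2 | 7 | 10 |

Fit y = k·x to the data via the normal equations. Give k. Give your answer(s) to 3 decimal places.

AᵀA·[k]ᵀ = Aᵀy reads: 155·k = 154.
(Σx·x = 155, Σx·y = 154.)
k = 154/155 = 0.993548.

k = 0.994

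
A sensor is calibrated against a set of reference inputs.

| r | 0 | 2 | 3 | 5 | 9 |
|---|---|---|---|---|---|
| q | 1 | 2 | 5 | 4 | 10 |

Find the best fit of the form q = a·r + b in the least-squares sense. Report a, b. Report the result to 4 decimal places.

a = 0.9701, b = 0.7137

Forming MᵀM = [[119, 19]; [19, 5]] and Mᵀq = [129, 22]ᵀ gives MᵀM·[a, b]ᵀ = Mᵀq.
Eliminating b: 5·(row 1) − 19·(row 2) gives 234·a = 5·129 − 19·22 = 227, so a = 227/234.
Then b = (22 − 19·(227/234))/5 = 167/234.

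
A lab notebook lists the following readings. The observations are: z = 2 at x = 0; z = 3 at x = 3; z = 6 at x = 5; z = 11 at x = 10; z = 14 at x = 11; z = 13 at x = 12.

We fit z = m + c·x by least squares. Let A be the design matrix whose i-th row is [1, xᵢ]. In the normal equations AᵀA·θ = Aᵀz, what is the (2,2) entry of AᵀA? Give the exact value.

399

Row 2 ↔ basis x, column 2 ↔ basis x, so (AᵀA)_{2,2} = Σᵢ (x)·(x) = (0)·(0) + (3)·(3) + (5)·(5) + (10)·(10) + (11)·(11) + (12)·(12) = 399.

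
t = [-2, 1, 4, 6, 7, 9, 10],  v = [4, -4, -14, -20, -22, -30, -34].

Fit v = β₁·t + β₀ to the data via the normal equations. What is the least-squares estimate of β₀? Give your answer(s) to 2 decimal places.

From the data, Σt·t = 287, Σt = 35, Σ1 = 7.
For Xᵀv: Σt·v = -952, Σv = -120.
So XᵀX·[β₁, β₀]ᵀ = Xᵀv: [[287, 35]; [35, 7]]·[β₁, β₀]ᵀ = [-952, -120]ᵀ.
Eliminating β₀: 7·(row 1) − 35·(row 2) gives 784·β₁ = 7·(-952) − 35·(-120) = -2464, so β₁ = -22/7.
Then β₀ = ((-120) − 35·(-22/7))/7 = -10/7.

β₀ = -1.43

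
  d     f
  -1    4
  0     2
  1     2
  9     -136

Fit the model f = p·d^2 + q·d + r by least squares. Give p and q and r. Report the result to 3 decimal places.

p = -1.603, q = -1.097, r = 3.728

Compute the Gram sums: Σd^2·d^2 = 6563, Σd^2·d = 729, Σd^2 = 83, Σd·d = 83, Σd = 9, Σ1 = 4.
Right-hand side: Σd^2·f = -11010, Σd·f = -1226, Σf = -128.
Normal equations: [[6563, 729, 83]; [729, 83, 9]; [83, 9, 4]]·[p, q, r]ᵀ = [-11010, -1226, -128]ᵀ.
Row-reducing yields p = -15583/9722, q = -10667/9722, r = 18122/4861.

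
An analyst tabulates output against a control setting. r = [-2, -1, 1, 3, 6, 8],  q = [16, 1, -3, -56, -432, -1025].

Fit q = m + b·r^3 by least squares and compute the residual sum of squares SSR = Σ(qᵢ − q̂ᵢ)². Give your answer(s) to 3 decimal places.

SSR = 2.819

The normal system AᵀA·[m, b]ᵀ = Aᵀq is [[6, 747]; [747, 309595]]·[m, b]ᵀ = [-1499, -619756]ᵀ.
Eliminating b: 309595·(row 1) − 747·(row 2) gives 1299561·m = 309595·(-1499) − 747·(-619756) = -1125173, so m = -1125173/1299561.
Then b = ((-619756) − 747·(-1125173/1299561))/309595 = -866261/433187.
Residuals: 1127885/1299561, -174049/1299561, -174727/1299561, -1483102/1299561, 1051949/1299561, -347956/1299561; SSR = 3662936/1299561.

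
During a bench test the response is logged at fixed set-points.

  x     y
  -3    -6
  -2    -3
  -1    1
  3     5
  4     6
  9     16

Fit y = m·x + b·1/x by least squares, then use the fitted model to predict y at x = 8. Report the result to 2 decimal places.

Forming MᵀM = [[120, 6]; [6, 2005/1296]] and Mᵀy = [206, 67/9]ᵀ gives MᵀM·[m, b]ᵀ = Mᵀy.
Eliminating b: (2005/1296)·(row 1) − 6·(row 2) gives (8081/54)·m = (2005/1296)·206 − 6·(67/9) = 177571/648, so m = 177571/96972.
Then b = ((67/9) − 6·(177571/96972))/(2005/1296) = -18504/8081.
At x = 8: ŷ = (177571/96972)·(8) + (-18504/8081)·(1/8) = 348203/24243.

ŷ = 14.36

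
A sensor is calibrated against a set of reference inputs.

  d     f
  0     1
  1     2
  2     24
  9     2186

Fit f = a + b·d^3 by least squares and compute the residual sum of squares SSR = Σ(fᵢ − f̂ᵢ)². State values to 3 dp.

Normal-equation sums: Σ1 = 4, Σd^3 = 738, Σd^3·d^3 = 531506.
For Xᵀf: Σf = 2213, Σd^3·f = 1593788.
Eliminating b: 531506·(row 1) − 738·(row 2) gives 1581380·a = 531506·2213 − 738·1593788 = 7234, so a = 3617/790690.
Then b = (1593788 − 738·(3617/790690))/531506 = 2370979/790690.
Residuals: 787073/790690, -396608/395345, 5111/790690, 516/395345; SSR = 1579257/790690.

SSR = 1.997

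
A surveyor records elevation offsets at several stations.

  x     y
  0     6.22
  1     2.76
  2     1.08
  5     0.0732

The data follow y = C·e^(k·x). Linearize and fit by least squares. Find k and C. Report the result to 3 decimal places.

k = -0.894, C = 6.450

Taking logs, ln y = k·x + ln C, so regress ln y on x.
Sums: Σx = 8.0000, Σ(x)² = 30.0000, Σln y = 0.3054, Σx·ln y = -11.9036.
Normal system: [[30.0000, 8.0000]; [8.0000, 4]]·[k, ln C]ᵀ = [-11.9036, 0.3054]ᵀ.
Solving (det = 56.0000): k = -0.89389, ln C = 1.86413, so C = exp(1.86413) = 6.45032.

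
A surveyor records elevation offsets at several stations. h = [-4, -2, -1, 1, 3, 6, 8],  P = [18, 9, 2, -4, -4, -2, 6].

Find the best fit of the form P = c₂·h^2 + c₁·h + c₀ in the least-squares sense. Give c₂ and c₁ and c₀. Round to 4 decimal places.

c₂ = 0.4617, c₁ = -2.9158, c₀ = -0.4864

From the data, Σh^2·h^2 = 5747, Σh^2·h = 683, Σh^2 = 131, Σh·h = 131, Σh = 11, Σ1 = 7.
Right-hand side: Σh^2·P = 598, Σh·P = -72, ΣP = 25.
Normal equations: [[5747, 683, 131]; [683, 131, 11]; [131, 11, 7]]·[c₂, c₁, c₀]ᵀ = [598, -72, 25]ᵀ.
Row-reducing yields c₂ = 59411/128688, c₁ = -375227/128688, c₀ = -1304/2681.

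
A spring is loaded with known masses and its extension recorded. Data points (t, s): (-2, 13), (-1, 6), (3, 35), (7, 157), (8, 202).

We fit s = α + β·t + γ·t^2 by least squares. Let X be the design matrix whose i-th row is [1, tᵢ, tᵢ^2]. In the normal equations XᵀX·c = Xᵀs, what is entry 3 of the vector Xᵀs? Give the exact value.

20994

Entry 3 ↔ basis t^2, so (Xᵀs)_{3} = Σᵢ (t^2)·sᵢ = (4)·(13) + (1)·(6) + (9)·(35) + (49)·(157) + (64)·(202) = 20994.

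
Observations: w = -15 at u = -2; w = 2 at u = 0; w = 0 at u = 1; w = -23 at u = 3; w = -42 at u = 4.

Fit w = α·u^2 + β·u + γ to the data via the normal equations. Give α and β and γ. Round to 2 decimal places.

Setting ∂/∂α … = 0 gives: 354·α + 84·β + 30·γ = -939;  84·α + 30·β + 6·γ = -207;  30·α + 6·β + 5·γ = -78.
(Σu^2·u^2 = 354, Σu^2·u = 84, Σu^2 = 30, Σu·u = 30, Σu = 6, Σ1 = 5, Σu^2·w = -939, Σu·w = -207, Σw = -78.)
Solving the 3×3 system (Gaussian elimination) gives α = -1471/462, β = 799/462, γ = 10/7.

α = -3.18, β = 1.73, γ = 1.43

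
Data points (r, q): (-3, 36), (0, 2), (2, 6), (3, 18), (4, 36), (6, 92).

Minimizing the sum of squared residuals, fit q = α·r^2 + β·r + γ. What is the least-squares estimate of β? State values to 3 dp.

Entries of AᵀA: Σr^2·r^2 = 1730, Σr^2·r = 288, Σr^2 = 74, Σr·r = 74, Σr = 12, Σ1 = 6.
For Aᵀq: Σr^2·q = 4398, Σr·q = 654, Σq = 190.
Inverting the 3×3 Gram matrix, [α, β, γ]ᵀ = [4828/1595, -23889/7975, 2593/7975]ᵀ.

β = -2.995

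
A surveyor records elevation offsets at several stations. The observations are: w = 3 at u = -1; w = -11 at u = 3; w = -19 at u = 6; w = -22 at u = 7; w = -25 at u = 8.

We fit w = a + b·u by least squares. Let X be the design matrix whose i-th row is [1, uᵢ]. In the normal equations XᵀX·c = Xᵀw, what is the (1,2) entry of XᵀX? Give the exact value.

Row 1 ↔ basis 1, column 2 ↔ basis u, so (XᵀX)_{1,2} = Σᵢ u = (1)·(-1) + (1)·(3) + (1)·(6) + (1)·(7) + (1)·(8) = 23.

23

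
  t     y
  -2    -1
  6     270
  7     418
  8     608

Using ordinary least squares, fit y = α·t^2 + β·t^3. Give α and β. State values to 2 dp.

α = 1.59, β = 0.99

Entries of MᵀM: Σt^2·t^2 = 7809, Σt^2·t^3 = 57319, Σt^3·t^3 = 426513.
And Σt^2·y = 69110, Σt^3·y = 512998.
det = 7809·426513 − 57319² = 45172256.
α = (69110·426513 − 57319·512998)/45172256 = 17945267/11293064; β = (7809·512998 − 57319·69110)/45172256 = 11171323/11293064.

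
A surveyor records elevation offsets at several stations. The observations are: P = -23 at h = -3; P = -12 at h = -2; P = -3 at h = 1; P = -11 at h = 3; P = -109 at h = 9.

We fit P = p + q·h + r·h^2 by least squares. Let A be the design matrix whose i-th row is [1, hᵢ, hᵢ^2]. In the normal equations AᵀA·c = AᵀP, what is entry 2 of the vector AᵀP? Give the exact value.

-924

Entry 2 ↔ basis h, so (AᵀP)_{2} = Σᵢ (h)·Pᵢ = (-3)·(-23) + (-2)·(-12) + (1)·(-3) + (3)·(-11) + (9)·(-109) = -924.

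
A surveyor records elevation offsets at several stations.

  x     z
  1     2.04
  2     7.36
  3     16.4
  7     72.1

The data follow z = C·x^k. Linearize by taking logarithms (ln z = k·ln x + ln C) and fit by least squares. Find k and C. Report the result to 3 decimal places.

k = 1.836, C = 2.075

Taking logs, ln z = k·ln x + ln C, so regress ln z on ln x.
Σln x = 3.7377, Σ(ln x)² = 5.4740, Σln z = 9.7843, Σln x·ln z = 12.7814.
Normal system: [[5.4740, 3.7377]; [3.7377, 4]]·[k, ln C]ᵀ = [12.7814, 9.7843]ᵀ.
Solving (det = 7.9257): k = 1.83642, ln C = 0.73010, so C = exp(0.73010) = 2.07529.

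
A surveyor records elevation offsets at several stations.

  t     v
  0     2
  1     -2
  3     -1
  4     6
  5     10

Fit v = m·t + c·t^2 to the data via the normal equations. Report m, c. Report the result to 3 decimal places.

m = -3.087, c = 1.043

Forming MᵀM = [[51, 217]; [217, 963]] and Mᵀv = [69, 335]ᵀ gives MᵀM·[m, c]ᵀ = Mᵀv.
det = 51·963 − 217² = 2024.
m = (69·963 − 217·335)/2024 = -71/23; c = (51·335 − 217·69)/2024 = 24/23.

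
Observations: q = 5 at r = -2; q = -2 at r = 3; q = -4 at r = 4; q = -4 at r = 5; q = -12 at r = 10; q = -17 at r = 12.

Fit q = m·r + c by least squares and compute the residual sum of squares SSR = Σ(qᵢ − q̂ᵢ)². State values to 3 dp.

The normal system MᵀM·[m, c]ᵀ = Mᵀq is [[298, 32]; [32, 6]]·[m, c]ᵀ = [-376, -34]ᵀ.
Determinant 298·6 − 32² = 764.
m = ((-376)·6 − 32·(-34))/764 = -292/191; c = (298·(-34) − 32·(-376))/764 = 475/191.
Residuals: -104/191, 19/191, -71/191, 221/191, 153/191, -218/191; SSR = 712/191.

SSR = 3.728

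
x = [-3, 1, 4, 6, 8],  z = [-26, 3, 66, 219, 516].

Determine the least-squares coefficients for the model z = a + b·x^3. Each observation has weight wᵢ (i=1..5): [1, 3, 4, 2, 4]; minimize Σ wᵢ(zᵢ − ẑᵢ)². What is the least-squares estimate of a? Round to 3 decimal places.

From the data, Σwᵢ·1 = 14, Σwᵢ·x^3 = 2712, Σwᵢ·x^3·x^3 = 1159004.
For MᵀWz: Σwᵢ·z = 2749, Σwᵢ·x^3·z = 1168983.
Δ = 14·1159004 − 2712² = 8871112.
a = (2749·1159004 − 2712·1168983)/8871112 = 3955025/2217778; b = (14·1168983 − 2712·2749)/8871112 = 4455237/4435556.

a = 1.783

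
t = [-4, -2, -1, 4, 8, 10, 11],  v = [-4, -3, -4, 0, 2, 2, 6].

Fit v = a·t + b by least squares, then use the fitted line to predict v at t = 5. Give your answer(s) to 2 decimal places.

v̂ = 0.61

Compute the Gram sums: Σt·t = 322, Σt = 26, Σ1 = 7.
For Xᵀv: Σt·v = 128, Σv = -1.
det = 322·7 − 26² = 1578.
a = (128·7 − 26·(-1))/1578 = 461/789; b = (322·(-1) − 26·128)/1578 = -1825/789.
At t = 5: v̂ = (461/789)·(5) + (-1825/789)·(1) = 160/263.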